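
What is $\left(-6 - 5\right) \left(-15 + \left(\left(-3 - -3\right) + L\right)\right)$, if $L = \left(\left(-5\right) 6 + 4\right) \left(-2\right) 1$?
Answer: $-407$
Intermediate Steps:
$L = 52$ ($L = \left(-30 + 4\right) \left(-2\right) 1 = \left(-26\right) \left(-2\right) 1 = 52 \cdot 1 = 52$)
$\left(-6 - 5\right) \left(-15 + \left(\left(-3 - -3\right) + L\right)\right) = \left(-6 - 5\right) \left(-15 + \left(\left(-3 - -3\right) + 52\right)\right) = - 11 \left(-15 + \left(\left(-3 + 3\right) + 52\right)\right) = - 11 \left(-15 + \left(0 + 52\right)\right) = - 11 \left(-15 + 52\right) = \left(-11\right) 37 = -407$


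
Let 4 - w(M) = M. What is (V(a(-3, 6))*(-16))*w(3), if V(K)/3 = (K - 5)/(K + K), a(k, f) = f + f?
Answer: -14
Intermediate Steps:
a(k, f) = 2*f
w(M) = 4 - M
V(K) = 3*(-5 + K)/(2*K) (V(K) = 3*((K - 5)/(K + K)) = 3*((-5 + K)/((2*K))) = 3*((-5 + K)*(1/(2*K))) = 3*((-5 + K)/(2*K)) = 3*(-5 + K)/(2*K))
(V(a(-3, 6))*(-16))*w(3) = ((3*(-5 + 2*6)/(2*((2*6))))*(-16))*(4 - 1*3) = (((3/2)*(-5 + 12)/12)*(-16))*(4 - 3) = (((3/2)*(1/12)*7)*(-16))*1 = ((7/8)*(-16))*1 = -14*1 = -14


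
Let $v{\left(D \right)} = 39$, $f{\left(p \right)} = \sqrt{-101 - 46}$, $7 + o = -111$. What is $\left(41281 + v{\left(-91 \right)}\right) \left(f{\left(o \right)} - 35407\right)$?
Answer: $-1463017240 + 289240 i \sqrt{3} \approx -1.463 \cdot 10^{9} + 5.0098 \cdot 10^{5} i$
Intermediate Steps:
$o = -118$ ($o = -7 - 111 = -118$)
$f{\left(p \right)} = 7 i \sqrt{3}$ ($f{\left(p \right)} = \sqrt{-147} = 7 i \sqrt{3}$)
$\left(41281 + v{\left(-91 \right)}\right) \left(f{\left(o \right)} - 35407\right) = \left(41281 + 39\right) \left(7 i \sqrt{3} - 35407\right) = 41320 \left(-35407 + 7 i \sqrt{3}\right) = -1463017240 + 289240 i \sqrt{3}$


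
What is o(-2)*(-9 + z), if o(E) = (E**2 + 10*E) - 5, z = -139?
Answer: 3108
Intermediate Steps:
o(E) = -5 + E**2 + 10*E
o(-2)*(-9 + z) = (-5 + (-2)**2 + 10*(-2))*(-9 - 139) = (-5 + 4 - 20)*(-148) = -21*(-148) = 3108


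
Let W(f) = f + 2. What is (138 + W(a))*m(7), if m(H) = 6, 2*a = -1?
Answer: 837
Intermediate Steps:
a = -½ (a = (½)*(-1) = -½ ≈ -0.50000)
W(f) = 2 + f
(138 + W(a))*m(7) = (138 + (2 - ½))*6 = (138 + 3/2)*6 = (279/2)*6 = 837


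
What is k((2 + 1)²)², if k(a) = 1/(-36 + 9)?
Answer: 1/729 ≈ 0.0013717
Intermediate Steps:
k(a) = -1/27 (k(a) = 1/(-27) = -1/27)
k((2 + 1)²)² = (-1/27)² = 1/729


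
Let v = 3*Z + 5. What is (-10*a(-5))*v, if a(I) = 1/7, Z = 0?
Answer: -50/7 ≈ -7.1429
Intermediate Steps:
a(I) = ⅐
v = 5 (v = 3*0 + 5 = 0 + 5 = 5)
(-10*a(-5))*v = -10*⅐*5 = -10/7*5 = -50/7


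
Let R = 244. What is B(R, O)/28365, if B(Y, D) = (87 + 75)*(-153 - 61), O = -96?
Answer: -11556/9455 ≈ -1.2222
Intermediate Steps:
B(Y, D) = -34668 (B(Y, D) = 162*(-214) = -34668)
B(R, O)/28365 = -34668/28365 = -34668*1/28365 = -11556/9455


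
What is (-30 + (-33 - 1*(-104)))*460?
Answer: 18860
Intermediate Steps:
(-30 + (-33 - 1*(-104)))*460 = (-30 + (-33 + 104))*460 = (-30 + 71)*460 = 41*460 = 18860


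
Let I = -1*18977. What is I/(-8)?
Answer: 18977/8 ≈ 2372.1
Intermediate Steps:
I = -18977
I/(-8) = -18977/(-8) = -18977*(-⅛) = 18977/8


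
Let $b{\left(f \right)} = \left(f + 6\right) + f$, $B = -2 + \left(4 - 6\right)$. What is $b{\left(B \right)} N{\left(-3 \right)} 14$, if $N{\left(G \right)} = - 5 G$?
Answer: $-420$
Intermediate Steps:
$B = -4$ ($B = -2 + \left(4 - 6\right) = -2 - 2 = -4$)
$b{\left(f \right)} = 6 + 2 f$ ($b{\left(f \right)} = \left(6 + f\right) + f = 6 + 2 f$)
$b{\left(B \right)} N{\left(-3 \right)} 14 = \left(6 + 2 \left(-4\right)\right) \left(\left(-5\right) \left(-3\right)\right) 14 = \left(6 - 8\right) 15 \cdot 14 = \left(-2\right) 15 \cdot 14 = \left(-30\right) 14 = -420$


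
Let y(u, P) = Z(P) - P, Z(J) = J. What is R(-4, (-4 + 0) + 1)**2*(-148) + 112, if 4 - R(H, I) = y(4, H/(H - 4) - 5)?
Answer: -2256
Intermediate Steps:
y(u, P) = 0 (y(u, P) = P - P = 0)
R(H, I) = 4 (R(H, I) = 4 - 1*0 = 4 + 0 = 4)
R(-4, (-4 + 0) + 1)**2*(-148) + 112 = 4**2*(-148) + 112 = 16*(-148) + 112 = -2368 + 112 = -2256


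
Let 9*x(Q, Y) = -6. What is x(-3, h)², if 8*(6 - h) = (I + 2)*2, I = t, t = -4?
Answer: 4/9 ≈ 0.44444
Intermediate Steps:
I = -4
h = 13/2 (h = 6 - (-4 + 2)*2/8 = 6 - (-1)*2/4 = 6 - ⅛*(-4) = 6 + ½ = 13/2 ≈ 6.5000)
x(Q, Y) = -⅔ (x(Q, Y) = (⅑)*(-6) = -⅔)
x(-3, h)² = (-⅔)² = 4/9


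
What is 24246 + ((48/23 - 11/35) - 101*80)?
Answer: 13015057/805 ≈ 16168.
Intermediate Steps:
24246 + ((48/23 - 11/35) - 101*80) = 24246 + ((48*(1/23) - 11*1/35) - 8080) = 24246 + ((48/23 - 11/35) - 8080) = 24246 + (1427/805 - 8080) = 24246 - 6502973/805 = 13015057/805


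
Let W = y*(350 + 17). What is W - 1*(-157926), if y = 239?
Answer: 245639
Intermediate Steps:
W = 87713 (W = 239*(350 + 17) = 239*367 = 87713)
W - 1*(-157926) = 87713 - 1*(-157926) = 87713 + 157926 = 245639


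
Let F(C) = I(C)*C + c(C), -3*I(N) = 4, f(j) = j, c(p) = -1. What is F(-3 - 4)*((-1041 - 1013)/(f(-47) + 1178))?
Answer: -3950/261 ≈ -15.134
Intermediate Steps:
I(N) = -4/3 (I(N) = -1/3*4 = -4/3)
F(C) = -1 - 4*C/3 (F(C) = -4*C/3 - 1 = -1 - 4*C/3)
F(-3 - 4)*((-1041 - 1013)/(f(-47) + 1178)) = (-1 - 4*(-3 - 4)/3)*((-1041 - 1013)/(-47 + 1178)) = (-1 - 4/3*(-7))*(-2054/1131) = (-1 + 28/3)*(-2054*1/1131) = (25/3)*(-158/87) = -3950/261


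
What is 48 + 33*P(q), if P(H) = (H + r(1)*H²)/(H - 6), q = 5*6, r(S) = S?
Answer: 5307/4 ≈ 1326.8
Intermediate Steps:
q = 30
P(H) = (H + H²)/(-6 + H) (P(H) = (H + 1*H²)/(H - 6) = (H + H²)/(-6 + H))
48 + 33*P(q) = 48 + 33*(30*(1 + 30)/(-6 + 30)) = 48 + 33*(30*31/24) = 48 + 33*(30*(1/24)*31) = 48 + 33*(155/4) = 48 + 5115/4 = 5307/4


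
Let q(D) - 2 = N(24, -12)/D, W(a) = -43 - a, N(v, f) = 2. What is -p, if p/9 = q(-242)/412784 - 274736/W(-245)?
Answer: 61749907106499/5044633264 ≈ 12241.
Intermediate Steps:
q(D) = 2 + 2/D
p = -61749907106499/5044633264 (p = 9*((2 + 2/(-242))/412784 - 274736/(-43 - 1*(-245))) = 9*((2 + 2*(-1/242))*(1/412784) - 274736/(-43 + 245)) = 9*((2 - 1/121)*(1/412784) - 274736/202) = 9*((241/121)*(1/412784) - 274736*1/202) = 9*(241/49946864 - 137368/101) = 9*(-6861100789611/5044633264) = -61749907106499/5044633264 ≈ -12241.)
-p = -1*(-61749907106499/5044633264) = 61749907106499/5044633264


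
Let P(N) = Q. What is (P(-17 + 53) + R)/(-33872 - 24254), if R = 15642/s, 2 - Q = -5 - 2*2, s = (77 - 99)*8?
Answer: 623/465008 ≈ 0.0013398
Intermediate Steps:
s = -176 (s = -22*8 = -176)
Q = 11 (Q = 2 - (-5 - 2*2) = 2 - (-5 - 4) = 2 - 1*(-9) = 2 + 9 = 11)
P(N) = 11
R = -711/8 (R = 15642/(-176) = 15642*(-1/176) = -711/8 ≈ -88.875)
(P(-17 + 53) + R)/(-33872 - 24254) = (11 - 711/8)/(-33872 - 24254) = -623/8/(-58126) = -623/8*(-1/58126) = 623/465008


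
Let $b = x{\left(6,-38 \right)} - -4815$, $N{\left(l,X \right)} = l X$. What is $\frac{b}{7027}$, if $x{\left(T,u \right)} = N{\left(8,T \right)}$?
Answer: $\frac{4863}{7027} \approx 0.69205$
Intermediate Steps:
$N{\left(l,X \right)} = X l$
$x{\left(T,u \right)} = 8 T$ ($x{\left(T,u \right)} = T 8 = 8 T$)
$b = 4863$ ($b = 8 \cdot 6 - -4815 = 48 + 4815 = 4863$)
$\frac{b}{7027} = \frac{4863}{7027}$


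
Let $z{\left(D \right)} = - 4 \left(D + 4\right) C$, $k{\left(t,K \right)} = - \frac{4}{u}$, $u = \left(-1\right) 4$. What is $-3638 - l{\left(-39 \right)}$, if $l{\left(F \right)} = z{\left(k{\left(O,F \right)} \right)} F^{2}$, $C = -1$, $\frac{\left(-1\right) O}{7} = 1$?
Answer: $-34058$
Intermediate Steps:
$O = -7$ ($O = \left(-7\right) 1 = -7$)
$u = -4$
$k{\left(t,K \right)} = 1$ ($k{\left(t,K \right)} = - \frac{4}{-4} = \left(-4\right) \left(- \frac{1}{4}\right) = 1$)
$z{\left(D \right)} = 16 + 4 D$ ($z{\left(D \right)} = - 4 \left(D + 4\right) \left(-1\right) = - 4 \left(4 + D\right) \left(-1\right) = \left(-16 - 4 D\right) \left(-1\right) = 16 + 4 D$)
$l{\left(F \right)} = 20 F^{2}$ ($l{\left(F \right)} = \left(16 + 4 \cdot 1\right) F^{2} = \left(16 + 4\right) F^{2} = 20 F^{2}$)
$-3638 - l{\left(-39 \right)} = -3638 - 20 \left(-39\right)^{2} = -3638 - 20 \cdot 1521 = -3638 - 30420 = -34058$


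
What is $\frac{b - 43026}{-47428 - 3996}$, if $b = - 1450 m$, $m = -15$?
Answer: $\frac{5319}{12856} \approx 0.41374$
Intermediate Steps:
$b = 21750$ ($b = \left(-1450\right) \left(-15\right) = 21750$)
$\frac{b - 43026}{-47428 - 3996} = \frac{21750 - 43026}{-47428 - 3996} = - \frac{21276}{-51424} = \left(-21276\right) \left(- \frac{1}{51424}\right) = \frac{5319}{12856}$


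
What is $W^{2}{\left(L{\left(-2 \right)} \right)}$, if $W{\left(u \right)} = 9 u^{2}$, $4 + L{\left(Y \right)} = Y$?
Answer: $104976$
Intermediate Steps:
$L{\left(Y \right)} = -4 + Y$
$W^{2}{\left(L{\left(-2 \right)} \right)} = \left(9 \left(-4 - 2\right)^{2}\right)^{2} = \left(9 \left(-6\right)^{2}\right)^{2} = \left(9 \cdot 36\right)^{2} = 324^{2} = 104976$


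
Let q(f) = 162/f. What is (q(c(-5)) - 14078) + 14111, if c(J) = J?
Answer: 3/5 ≈ 0.60000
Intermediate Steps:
(q(c(-5)) - 14078) + 14111 = (162/(-5) - 14078) + 14111 = (162*(-1/5) - 14078) + 14111 = (-162/5 - 14078) + 14111 = -70552/5 + 14111 = 3/5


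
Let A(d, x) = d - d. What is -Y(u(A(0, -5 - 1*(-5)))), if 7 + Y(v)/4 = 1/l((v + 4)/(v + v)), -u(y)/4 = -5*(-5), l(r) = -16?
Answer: 113/4 ≈ 28.250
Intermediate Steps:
A(d, x) = 0
u(y) = -100 (u(y) = -(-20)*(-5) = -4*25 = -100)
Y(v) = -113/4 (Y(v) = -28 + 4/(-16) = -28 + 4*(-1/16) = -28 - ¼ = -113/4)
-Y(u(A(0, -5 - 1*(-5)))) = -1*(-113/4) = 113/4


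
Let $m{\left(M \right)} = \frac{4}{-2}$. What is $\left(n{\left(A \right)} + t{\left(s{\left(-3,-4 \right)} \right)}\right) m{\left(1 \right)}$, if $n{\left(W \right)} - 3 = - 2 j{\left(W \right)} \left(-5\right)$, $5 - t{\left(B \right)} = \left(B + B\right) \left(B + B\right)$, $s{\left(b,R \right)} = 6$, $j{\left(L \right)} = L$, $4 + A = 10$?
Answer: $152$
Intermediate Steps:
$A = 6$ ($A = -4 + 10 = 6$)
$m{\left(M \right)} = -2$ ($m{\left(M \right)} = 4 \left(- \frac{1}{2}\right) = -2$)
$t{\left(B \right)} = 5 - 4 B^{2}$ ($t{\left(B \right)} = 5 - \left(B + B\right) \left(B + B\right) = 5 - 2 B 2 B = 5 - 4 B^{2}$)
$n{\left(W \right)} = 3 + 10 W$ ($n{\left(W \right)} = 3 + - 2 W \left(-5\right) = 3 + 10 W$)
$\left(n{\left(A \right)} + t{\left(s{\left(-3,-4 \right)} \right)}\right) m{\left(1 \right)} = \left(\left(3 + 10 \cdot 6\right) + \left(5 - 4 \cdot 6^{2}\right)\right) \left(-2\right) = \left(\left(3 + 60\right) + \left(5 - 144\right)\right) \left(-2\right) = \left(63 + \left(5 - 144\right)\right) \left(-2\right) = \left(63 - 139\right) \left(-2\right) = \left(-76\right) \left(-2\right) = 152$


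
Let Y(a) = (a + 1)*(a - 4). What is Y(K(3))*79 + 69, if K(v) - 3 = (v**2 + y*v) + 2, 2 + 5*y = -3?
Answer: 6705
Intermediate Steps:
y = -1 (y = -2/5 + (1/5)*(-3) = -2/5 - 3/5 = -1)
K(v) = 5 + v**2 - v (K(v) = 3 + ((v**2 - v) + 2) = 3 + (2 + v**2 - v) = 5 + v**2 - v)
Y(a) = (1 + a)*(-4 + a)
Y(K(3))*79 + 69 = (-4 + (5 + 3**2 - 1*3)**2 - 3*(5 + 3**2 - 1*3))*79 + 69 = (-4 + (5 + 9 - 3)**2 - 3*(5 + 9 - 3))*79 + 69 = (-4 + 11**2 - 3*11)*79 + 69 = (-4 + 121 - 33)*79 + 69 = 84*79 + 69 = 6636 + 69 = 6705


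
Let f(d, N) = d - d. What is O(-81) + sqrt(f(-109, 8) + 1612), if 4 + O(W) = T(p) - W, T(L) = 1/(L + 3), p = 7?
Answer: 771/10 + 2*sqrt(403) ≈ 117.25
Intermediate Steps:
f(d, N) = 0
T(L) = 1/(3 + L)
O(W) = -39/10 - W (O(W) = -4 + (1/(3 + 7) - W) = -4 + (1/10 - W) = -39/10 - W)
O(-81) + sqrt(f(-109, 8) + 1612) = (-39/10 - 1*(-81)) + sqrt(0 + 1612) = (-39/10 + 81) + sqrt(1612) = 771/10 + 2*sqrt(403)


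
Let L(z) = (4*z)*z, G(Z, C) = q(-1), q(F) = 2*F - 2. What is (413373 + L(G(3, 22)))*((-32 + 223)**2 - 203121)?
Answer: -68895141680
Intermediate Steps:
q(F) = -2 + 2*F
G(Z, C) = -4 (G(Z, C) = -2 + 2*(-1) = -2 - 2 = -4)
L(z) = 4*z**2
(413373 + L(G(3, 22)))*((-32 + 223)**2 - 203121) = (413373 + 4*(-4)**2)*((-32 + 223)**2 - 203121) = (413373 + 4*16)*(191**2 - 203121) = (413373 + 64)*(36481 - 203121) = 413437*(-166640) = -68895141680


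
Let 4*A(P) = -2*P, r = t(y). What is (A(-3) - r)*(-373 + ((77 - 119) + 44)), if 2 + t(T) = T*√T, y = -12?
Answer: -2597/2 - 8904*I*√3 ≈ -1298.5 - 15422.0*I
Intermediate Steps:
t(T) = -2 + T^(3/2) (t(T) = -2 + T*√T = -2 + T^(3/2))
r = -2 - 24*I*√3 (r = -2 + (-12)^(3/2) = -2 - 24*I*√3 ≈ -2.0 - 41.569*I)
A(P) = -P/2 (A(P) = (-2*P)/4 = -P/2)
(A(-3) - r)*(-373 + ((77 - 119) + 44)) = (-½*(-3) - (-2 - 24*I*√3))*(-373 + ((77 - 119) + 44)) = (3/2 + (2 + 24*I*√3))*(-373 + (-42 + 44)) = (7/2 + 24*I*√3)*(-373 + 2) = (7/2 + 24*I*√3)*(-371) = -2597/2 - 8904*I*√3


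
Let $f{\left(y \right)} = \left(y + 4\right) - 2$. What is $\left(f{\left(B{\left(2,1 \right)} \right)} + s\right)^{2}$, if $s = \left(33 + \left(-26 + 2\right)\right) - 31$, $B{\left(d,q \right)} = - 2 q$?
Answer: $484$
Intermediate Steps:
$s = -22$ ($s = \left(33 - 24\right) - 31 = 9 - 31 = -22$)
$f{\left(y \right)} = 2 + y$ ($f{\left(y \right)} = \left(4 + y\right) - 2 = 2 + y$)
$\left(f{\left(B{\left(2,1 \right)} \right)} + s\right)^{2} = \left(\left(2 - 2\right) - 22\right)^{2} = \left(0 - 22\right)^{2} = \left(-22\right)^{2} = 484$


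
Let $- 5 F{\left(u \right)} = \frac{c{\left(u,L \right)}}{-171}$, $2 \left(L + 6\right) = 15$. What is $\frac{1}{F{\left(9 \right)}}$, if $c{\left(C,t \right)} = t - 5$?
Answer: $- \frac{1710}{7} \approx -244.29$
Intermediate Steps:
$L = \frac{3}{2}$ ($L = -6 + \frac{1}{2} \cdot 15 = -6 + \frac{15}{2} = \frac{3}{2} \approx 1.5$)
$c{\left(C,t \right)} = -5 + t$ ($c{\left(C,t \right)} = t - 5 = -5 + t$)
$F{\left(u \right)} = - \frac{7}{1710}$ ($F{\left(u \right)} = - \frac{\left(-5 + \frac{3}{2}\right) \frac{1}{-171}}{5} = - \frac{\left(- \frac{7}{2}\right) \left(- \frac{1}{171}\right)}{5} = \left(- \frac{1}{5}\right) \frac{7}{342} = - \frac{7}{1710}$)
$\frac{1}{F{\left(9 \right)}} = \frac{1}{- \frac{7}{1710}} = - \frac{1710}{7}$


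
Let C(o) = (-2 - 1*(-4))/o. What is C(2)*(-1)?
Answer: -1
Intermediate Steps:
C(o) = 2/o (C(o) = (-2 + 4)/o = 2/o)
C(2)*(-1) = (2/2)*(-1) = (2*(1/2))*(-1) = 1*(-1) = -1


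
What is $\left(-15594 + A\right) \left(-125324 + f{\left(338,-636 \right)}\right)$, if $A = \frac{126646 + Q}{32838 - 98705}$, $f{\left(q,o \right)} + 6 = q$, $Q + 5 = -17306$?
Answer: $\frac{128396698710336}{65867} \approx 1.9493 \cdot 10^{9}$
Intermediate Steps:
$Q = -17311$ ($Q = -5 - 17306 = -17311$)
$f{\left(q,o \right)} = -6 + q$
$A = - \frac{109335}{65867}$ ($A = \frac{126646 - 17311}{32838 - 98705} = \frac{109335}{-65867} = 109335 \left(- \frac{1}{65867}\right) = - \frac{109335}{65867} \approx -1.6599$)
$\left(-15594 + A\right) \left(-125324 + f{\left(338,-636 \right)}\right) = \left(-15594 - \frac{109335}{65867}\right) \left(-125324 + \left(-6 + 338\right)\right) = - \frac{1027239333 \left(-125324 + 332\right)}{65867} = \left(- \frac{1027239333}{65867}\right) \left(-124992\right) = \frac{128396698710336}{65867}$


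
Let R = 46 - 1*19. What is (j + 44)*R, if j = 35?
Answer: 2133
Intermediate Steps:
R = 27 (R = 46 - 19 = 27)
(j + 44)*R = (35 + 44)*27 = 79*27 = 2133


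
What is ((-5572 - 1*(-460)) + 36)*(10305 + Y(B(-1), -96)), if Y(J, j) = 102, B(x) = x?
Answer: -52825932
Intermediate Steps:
((-5572 - 1*(-460)) + 36)*(10305 + Y(B(-1), -96)) = ((-5572 - 1*(-460)) + 36)*(10305 + 102) = ((-5572 + 460) + 36)*10407 = (-5112 + 36)*10407 = -5076*10407 = -52825932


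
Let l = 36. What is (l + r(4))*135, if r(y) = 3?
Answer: 5265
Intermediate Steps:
(l + r(4))*135 = (36 + 3)*135 = 39*135 = 5265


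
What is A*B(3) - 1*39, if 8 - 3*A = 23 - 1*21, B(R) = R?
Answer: -33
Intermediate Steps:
A = 2 (A = 8/3 - (23 - 1*21)/3 = 8/3 - (23 - 21)/3 = 8/3 - ⅓*2 = 8/3 - ⅔ = 2)
A*B(3) - 1*39 = 2*3 - 1*39 = 6 - 39 = -33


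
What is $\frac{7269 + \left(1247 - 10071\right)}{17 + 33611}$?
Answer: $- \frac{1555}{33628} \approx -0.046241$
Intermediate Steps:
$\frac{7269 + \left(1247 - 10071\right)}{17 + 33611} = \frac{7269 + \left(1247 - 10071\right)}{33628} = \left(7269 - 8824\right) \frac{1}{33628} = \left(-1555\right) \frac{1}{33628} = - \frac{1555}{33628}$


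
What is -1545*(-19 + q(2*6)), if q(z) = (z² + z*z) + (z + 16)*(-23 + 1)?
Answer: 536115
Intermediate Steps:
q(z) = -352 - 22*z + 2*z² (q(z) = (z² + z²) + (16 + z)*(-22) = 2*z² + (-352 - 22*z) = -352 - 22*z + 2*z²)
-1545*(-19 + q(2*6)) = -1545*(-19 + (-352 - 44*6 + 2*(2*6)²)) = -1545*(-19 + (-352 - 22*12 + 2*12²)) = -1545*(-19 + (-352 - 264 + 2*144)) = -1545*(-19 + (-352 - 264 + 288)) = -1545*(-19 - 328) = -1545*(-347) = 536115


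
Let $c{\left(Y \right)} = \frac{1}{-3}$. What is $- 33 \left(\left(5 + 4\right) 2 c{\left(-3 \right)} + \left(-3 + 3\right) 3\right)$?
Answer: $198$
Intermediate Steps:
$c{\left(Y \right)} = - \frac{1}{3}$
$- 33 \left(\left(5 + 4\right) 2 c{\left(-3 \right)} + \left(-3 + 3\right) 3\right) = - 33 \left(\left(5 + 4\right) 2 \left(- \frac{1}{3}\right) + \left(-3 + 3\right) 3\right) = - 33 \left(9 \cdot 2 \left(- \frac{1}{3}\right) + 0 \cdot 3\right) = - 33 \left(18 \left(- \frac{1}{3}\right) + 0\right) = - 33 \left(-6 + 0\right) = \left(-33\right) \left(-6\right) = 198$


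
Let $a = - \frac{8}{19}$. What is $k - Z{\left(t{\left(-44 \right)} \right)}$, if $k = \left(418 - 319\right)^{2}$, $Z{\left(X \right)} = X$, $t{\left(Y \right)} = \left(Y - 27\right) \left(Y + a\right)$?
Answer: $\frac{126295}{19} \approx 6647.1$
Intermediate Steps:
$a = - \frac{8}{19}$ ($a = \left(-8\right) \frac{1}{19} = - \frac{8}{19} \approx -0.42105$)
$t{\left(Y \right)} = \left(-27 + Y\right) \left(- \frac{8}{19} + Y\right)$ ($t{\left(Y \right)} = \left(Y - 27\right) \left(Y - \frac{8}{19}\right) = \left(-27 + Y\right) \left(- \frac{8}{19} + Y\right)$)
$k = 9801$ ($k = 99^{2} = 9801$)
$k - Z{\left(t{\left(-44 \right)} \right)} = 9801 - \left(\frac{216}{19} + \left(-44\right)^{2} - - \frac{22924}{19}\right) = 9801 - \left(\frac{216}{19} + 1936 + \frac{22924}{19}\right) = 9801 - \frac{59924}{19} = \frac{126295}{19}$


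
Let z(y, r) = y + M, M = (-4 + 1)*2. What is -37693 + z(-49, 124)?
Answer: -37748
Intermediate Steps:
M = -6 (M = -3*2 = -6)
z(y, r) = -6 + y (z(y, r) = y - 6 = -6 + y)
-37693 + z(-49, 124) = -37693 + (-6 - 49) = -37693 - 55 = -37748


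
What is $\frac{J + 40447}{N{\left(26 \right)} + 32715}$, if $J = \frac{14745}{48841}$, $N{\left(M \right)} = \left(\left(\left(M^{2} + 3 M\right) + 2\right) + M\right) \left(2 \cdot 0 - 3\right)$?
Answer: $\frac{1975486672}{1483252329} \approx 1.3319$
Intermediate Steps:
$N{\left(M \right)} = -6 - 12 M - 3 M^{2}$ ($N{\left(M \right)} = \left(\left(2 + M^{2} + 3 M\right) + M\right) \left(0 - 3\right) = \left(2 + M^{2} + 4 M\right) \left(-3\right) = -6 - 12 M - 3 M^{2}$)
$J = \frac{14745}{48841}$ ($J = 14745 \cdot \frac{1}{48841} = \frac{14745}{48841} \approx 0.3019$)
$\frac{J + 40447}{N{\left(26 \right)} + 32715} = \frac{\frac{14745}{48841} + 40447}{\left(-6 - 312 - 3 \cdot 26^{2}\right) + 32715} = \frac{1975486672}{48841 \left(\left(-6 - 312 - 2028\right) + 32715\right)} = \frac{1975486672}{48841 \left(-2346 + 32715\right)} = \frac{1975486672}{48841 \cdot 30369} = \frac{1975486672}{48841} \cdot \frac{1}{30369} = \frac{1975486672}{1483252329}$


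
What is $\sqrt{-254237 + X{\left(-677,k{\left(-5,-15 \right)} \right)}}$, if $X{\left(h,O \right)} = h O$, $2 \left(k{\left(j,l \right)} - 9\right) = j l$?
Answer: $\frac{i \sqrt{1142870}}{2} \approx 534.53 i$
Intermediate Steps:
$k{\left(j,l \right)} = 9 + \frac{j l}{2}$
$X{\left(h,O \right)} = O h$
$\sqrt{-254237 + X{\left(-677,k{\left(-5,-15 \right)} \right)}} = \sqrt{-254237 + \left(9 + \frac{1}{2} \left(-5\right) \left(-15\right)\right) \left(-677\right)} = \sqrt{-254237 + \left(9 + \frac{75}{2}\right) \left(-677\right)} = \sqrt{-254237 + \frac{93}{2} \left(-677\right)} = \sqrt{-254237 - \frac{62961}{2}} = \sqrt{- \frac{571435}{2}} = \frac{i \sqrt{1142870}}{2}$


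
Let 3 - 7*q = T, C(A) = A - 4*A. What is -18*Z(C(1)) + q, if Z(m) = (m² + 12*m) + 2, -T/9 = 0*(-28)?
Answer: 3153/7 ≈ 450.43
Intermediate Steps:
C(A) = -3*A
T = 0 (T = -0*(-28) = -9*0 = 0)
q = 3/7 (q = 3/7 - ⅐*0 = 3/7 + 0 = 3/7 ≈ 0.42857)
Z(m) = 2 + m² + 12*m
-18*Z(C(1)) + q = -18*(2 + (-3*1)² + 12*(-3*1)) + 3/7 = -18*(2 + (-3)² + 12*(-3)) + 3/7 = -18*(2 + 9 - 36) + 3/7 = -18*(-25) + 3/7 = 450 + 3/7 = 3153/7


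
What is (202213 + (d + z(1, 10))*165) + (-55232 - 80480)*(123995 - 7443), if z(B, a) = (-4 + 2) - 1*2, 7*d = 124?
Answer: -110721103837/7 ≈ -1.5817e+10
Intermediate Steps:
d = 124/7 (d = (⅐)*124 = 124/7 ≈ 17.714)
z(B, a) = -4 (z(B, a) = -2 - 2 = -4)
(202213 + (d + z(1, 10))*165) + (-55232 - 80480)*(123995 - 7443) = (202213 + (124/7 - 4)*165) + (-55232 - 80480)*(123995 - 7443) = (202213 + (96/7)*165) - 135712*116552 = (202213 + 15840/7) - 15817505024 = 1431331/7 - 15817505024 = -110721103837/7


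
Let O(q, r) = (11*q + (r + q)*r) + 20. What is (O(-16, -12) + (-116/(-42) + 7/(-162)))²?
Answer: 42933083209/1285956 ≈ 33386.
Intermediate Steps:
O(q, r) = 20 + 11*q + r*(q + r) (O(q, r) = (11*q + (q + r)*r) + 20 = (11*q + r*(q + r)) + 20 = 20 + 11*q + r*(q + r))
(O(-16, -12) + (-116/(-42) + 7/(-162)))² = ((20 + (-12)² + 11*(-16) - 16*(-12)) + (-116/(-42) + 7/(-162)))² = ((20 + 144 - 176 + 192) + (-116*(-1/42) + 7*(-1/162)))² = (180 + (58/21 - 7/162))² = (180 + 3083/1134)² = (207203/1134)² = 42933083209/1285956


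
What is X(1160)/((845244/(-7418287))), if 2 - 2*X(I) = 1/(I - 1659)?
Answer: -823429857/93728168 ≈ -8.7853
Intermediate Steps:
X(I) = 1 - 1/(2*(-1659 + I)) (X(I) = 1 - 1/(2*(I - 1659)) = 1 - 1/(2*(-1659 + I)))
X(1160)/((845244/(-7418287))) = ((-3319/2 + 1160)/(-1659 + 1160))/((845244/(-7418287))) = (-999/2/(-499))/((845244*(-1/7418287))) = (-1/499*(-999/2))/(-845244/7418287) = (999/998)*(-7418287/845244) = -823429857/93728168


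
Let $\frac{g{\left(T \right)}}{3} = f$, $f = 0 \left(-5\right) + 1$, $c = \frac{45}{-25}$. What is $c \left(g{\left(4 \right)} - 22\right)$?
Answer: $\frac{171}{5} \approx 34.2$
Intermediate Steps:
$c = - \frac{9}{5}$ ($c = 45 \left(- \frac{1}{25}\right) = - \frac{9}{5} \approx -1.8$)
$f = 1$ ($f = 0 + 1 = 1$)
$g{\left(T \right)} = 3$ ($g{\left(T \right)} = 3 \cdot 1 = 3$)
$c \left(g{\left(4 \right)} - 22\right) = - \frac{9 \left(3 - 22\right)}{5} = \left(- \frac{9}{5}\right) \left(-19\right) = \frac{171}{5}$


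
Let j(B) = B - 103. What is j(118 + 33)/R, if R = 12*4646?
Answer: 2/2323 ≈ 0.00086096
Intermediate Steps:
j(B) = -103 + B
R = 55752
j(118 + 33)/R = (-103 + (118 + 33))/55752 = (-103 + 151)*(1/55752) = 48*(1/55752) = 2/2323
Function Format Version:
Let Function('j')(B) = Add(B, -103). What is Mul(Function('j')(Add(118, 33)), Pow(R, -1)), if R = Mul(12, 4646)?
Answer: Rational(2, 2323) ≈ 0.00086096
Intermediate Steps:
Function('j')(B) = Add(-103, B)
R = 55752
Mul(Function('j')(Add(118, 33)), Pow(R, -1)) = Mul(Add(-103, Add(118, 33)), Pow(55752, -1)) = Mul(Add(-103, 151), Rational(1, 55752)) = Mul(48, Rational(1, 55752)) = Rational(2, 2323)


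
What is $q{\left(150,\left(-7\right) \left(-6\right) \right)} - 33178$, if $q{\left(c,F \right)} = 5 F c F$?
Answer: $1289822$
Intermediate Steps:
$q{\left(c,F \right)} = 5 c F^{2}$ ($q{\left(c,F \right)} = 5 F F c = 5 c F^{2}$)
$q{\left(150,\left(-7\right) \left(-6\right) \right)} - 33178 = 5 \cdot 150 \left(\left(-7\right) \left(-6\right)\right)^{2} - 33178 = 5 \cdot 150 \cdot 42^{2} - 33178 = 5 \cdot 150 \cdot 1764 - 33178 = 1323000 - 33178 = 1289822$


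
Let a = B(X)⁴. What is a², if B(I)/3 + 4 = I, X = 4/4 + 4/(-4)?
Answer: 429981696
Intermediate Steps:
X = 0 (X = 4*(¼) + 4*(-¼) = 1 - 1 = 0)
B(I) = -12 + 3*I
a = 20736 (a = (-12 + 3*0)⁴ = (-12 + 0)⁴ = (-12)⁴ = 20736)
a² = 20736² = 429981696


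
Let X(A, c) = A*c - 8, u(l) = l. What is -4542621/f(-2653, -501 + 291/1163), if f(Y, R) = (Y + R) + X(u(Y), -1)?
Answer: 5283068223/591676 ≈ 8929.0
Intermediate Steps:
X(A, c) = -8 + A*c
f(Y, R) = -8 + R (f(Y, R) = (Y + R) + (-8 + Y*(-1)) = (R + Y) + (-8 - Y) = -8 + R)
-4542621/f(-2653, -501 + 291/1163) = -4542621/(-8 + (-501 + 291/1163)) = -4542621/(-8 - 582372/1163) = -4542621/(-591676/1163) = -4542621*(-1163/591676) = 5283068223/591676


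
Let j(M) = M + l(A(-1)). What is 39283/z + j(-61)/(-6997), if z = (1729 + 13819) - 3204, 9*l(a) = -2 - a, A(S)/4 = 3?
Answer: 2480718031/777338712 ≈ 3.1913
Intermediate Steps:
A(S) = 12 (A(S) = 4*3 = 12)
l(a) = -2/9 - a/9 (l(a) = (-2 - a)/9 = -2/9 - a/9)
z = 12344 (z = 15548 - 3204 = 12344)
j(M) = -14/9 + M (j(M) = M + (-2/9 - 1/9*12) = M + (-2/9 - 4/3) = M - 14/9 = -14/9 + M)
39283/z + j(-61)/(-6997) = 39283/12344 + (-14/9 - 61)/(-6997) = 39283*(1/12344) - 563/9*(-1/6997) = 39283/12344 + 563/62973 = 2480718031/777338712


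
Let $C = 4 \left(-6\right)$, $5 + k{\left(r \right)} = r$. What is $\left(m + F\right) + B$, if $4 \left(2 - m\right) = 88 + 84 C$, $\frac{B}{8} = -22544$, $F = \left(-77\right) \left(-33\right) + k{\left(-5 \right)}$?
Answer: $-177337$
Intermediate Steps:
$k{\left(r \right)} = -5 + r$
$C = -24$
$F = 2531$ ($F = \left(-77\right) \left(-33\right) - 10 = 2541 - 10 = 2531$)
$B = -180352$ ($B = 8 \left(-22544\right) = -180352$)
$m = 484$ ($m = 2 - \frac{88 + 84 \left(-24\right)}{4} = 2 - \frac{88 - 2016}{4} = 2 - -482 = 2 + 482 = 484$)
$\left(m + F\right) + B = \left(484 + 2531\right) - 180352 = 3015 - 180352 = -177337$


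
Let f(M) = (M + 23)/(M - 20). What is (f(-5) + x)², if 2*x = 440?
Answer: 30052324/625 ≈ 48084.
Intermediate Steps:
f(M) = (23 + M)/(-20 + M)
x = 220 (x = (½)*440 = 220)
(f(-5) + x)² = ((23 - 5)/(-20 - 5) + 220)² = (18/(-25) + 220)² = (-1/25*18 + 220)² = (-18/25 + 220)² = (5482/25)² = 30052324/625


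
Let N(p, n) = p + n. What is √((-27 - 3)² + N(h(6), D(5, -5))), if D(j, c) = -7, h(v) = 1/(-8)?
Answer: √14286/4 ≈ 29.881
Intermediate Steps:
h(v) = -⅛
N(p, n) = n + p
√((-27 - 3)² + N(h(6), D(5, -5))) = √((-27 - 3)² + (-7 - ⅛)) = √((-30)² - 57/8) = √(900 - 57/8) = √(7143/8) = √14286/4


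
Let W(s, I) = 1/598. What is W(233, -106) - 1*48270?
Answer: -28865459/598 ≈ -48270.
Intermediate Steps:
W(s, I) = 1/598
W(233, -106) - 1*48270 = 1/598 - 1*48270 = 1/598 - 48270 = -28865459/598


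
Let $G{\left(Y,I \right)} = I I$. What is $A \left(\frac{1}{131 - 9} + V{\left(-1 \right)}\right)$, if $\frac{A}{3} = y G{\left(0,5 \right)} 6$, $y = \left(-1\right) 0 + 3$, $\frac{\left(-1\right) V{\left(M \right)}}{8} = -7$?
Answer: $\frac{4612275}{61} \approx 75611.0$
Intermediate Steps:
$V{\left(M \right)} = 56$ ($V{\left(M \right)} = \left(-8\right) \left(-7\right) = 56$)
$G{\left(Y,I \right)} = I^{2}$
$y = 3$ ($y = 0 + 3 = 3$)
$A = 1350$ ($A = 3 \cdot 3 \cdot 5^{2} \cdot 6 = 3 \cdot 3 \cdot 25 \cdot 6 = 3 \cdot 75 \cdot 6 = 3 \cdot 450 = 1350$)
$A \left(\frac{1}{131 - 9} + V{\left(-1 \right)}\right) = 1350 \left(\frac{1}{131 - 9} + 56\right) = 1350 \left(\frac{1}{122} + 56\right) = 1350 \cdot \frac{6833}{122} = \frac{4612275}{61}$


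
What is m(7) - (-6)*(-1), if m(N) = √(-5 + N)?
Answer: -6 + √2 ≈ -4.5858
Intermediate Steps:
m(7) - (-6)*(-1) = √(-5 + 7) - (-6)*(-1) = √2 - 1*6 = √2 - 6 = -6 + √2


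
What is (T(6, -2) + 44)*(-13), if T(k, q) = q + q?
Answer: -520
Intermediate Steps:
T(k, q) = 2*q
(T(6, -2) + 44)*(-13) = (2*(-2) + 44)*(-13) = (-4 + 44)*(-13) = 40*(-13) = -520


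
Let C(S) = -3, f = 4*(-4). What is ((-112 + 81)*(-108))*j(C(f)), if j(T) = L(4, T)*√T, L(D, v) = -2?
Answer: -6696*I*√3 ≈ -11598.0*I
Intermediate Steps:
f = -16
j(T) = -2*√T
((-112 + 81)*(-108))*j(C(f)) = ((-112 + 81)*(-108))*(-2*I*√3) = (-31*(-108))*(-2*I*√3) = 3348*(-2*I*√3) = -6696*I*√3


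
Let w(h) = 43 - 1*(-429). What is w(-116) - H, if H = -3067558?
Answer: 3068030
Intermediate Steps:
w(h) = 472 (w(h) = 43 + 429 = 472)
w(-116) - H = 472 - 1*(-3067558) = 472 + 3067558 = 3068030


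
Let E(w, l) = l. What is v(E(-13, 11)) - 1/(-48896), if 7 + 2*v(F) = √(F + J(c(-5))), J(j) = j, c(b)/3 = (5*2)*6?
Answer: -171135/48896 + √191/2 ≈ 3.4102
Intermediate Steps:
c(b) = 180 (c(b) = 3*((5*2)*6) = 3*(10*6) = 3*60 = 180)
v(F) = -7/2 + √(180 + F)/2 (v(F) = -7/2 + √(F + 180)/2 = -7/2 + √(180 + F)/2)
v(E(-13, 11)) - 1/(-48896) = (-7/2 + √(180 + 11)/2) - 1/(-48896) = (-7/2 + √191/2) - 1*(-1/48896) = (-7/2 + √191/2) + 1/48896 = -171135/48896 + √191/2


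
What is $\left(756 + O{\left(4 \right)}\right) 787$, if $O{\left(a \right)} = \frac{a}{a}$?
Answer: $595759$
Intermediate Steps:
$O{\left(a \right)} = 1$
$\left(756 + O{\left(4 \right)}\right) 787 = \left(756 + 1\right) 787 = 757 \cdot 787 = 595759$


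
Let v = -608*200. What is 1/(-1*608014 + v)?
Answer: -1/729614 ≈ -1.3706e-6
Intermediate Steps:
v = -121600
1/(-1*608014 + v) = 1/(-1*608014 - 121600) = 1/(-608014 - 121600) = 1/(-729614) = -1/729614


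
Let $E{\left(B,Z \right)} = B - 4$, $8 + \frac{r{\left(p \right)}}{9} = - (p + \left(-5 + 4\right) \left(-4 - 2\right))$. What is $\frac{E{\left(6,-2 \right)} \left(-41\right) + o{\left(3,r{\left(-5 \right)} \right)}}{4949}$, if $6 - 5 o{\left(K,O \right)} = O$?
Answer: $- \frac{323}{24745} \approx -0.013053$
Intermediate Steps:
$r{\left(p \right)} = -126 - 9 p$ ($r{\left(p \right)} = -72 + 9 \left(- (p + \left(-5 + 4\right) \left(-4 - 2\right))\right) = -72 + 9 \left(- (p - -6)\right) = -72 + 9 \left(- (p + 6)\right) = -72 + 9 \left(- (6 + p)\right) = -72 + 9 \left(-6 - p\right) = -72 - \left(54 + 9 p\right) = -126 - 9 p$)
$o{\left(K,O \right)} = \frac{6}{5} - \frac{O}{5}$
$E{\left(B,Z \right)} = -4 + B$ ($E{\left(B,Z \right)} = B - 4 = -4 + B$)
$\frac{E{\left(6,-2 \right)} \left(-41\right) + o{\left(3,r{\left(-5 \right)} \right)}}{4949} = \frac{\left(-4 + 6\right) \left(-41\right) - \left(- \frac{6}{5} + \frac{-126 - -45}{5}\right)}{4949} = \left(2 \left(-41\right) - \left(- \frac{6}{5} + \frac{-126 + 45}{5}\right)\right) \frac{1}{4949} = \left(-82 + \left(\frac{6}{5} - - \frac{81}{5}\right)\right) \frac{1}{4949} = \left(-82 + \left(\frac{6}{5} + \frac{81}{5}\right)\right) \frac{1}{4949} = \left(-82 + \frac{87}{5}\right) \frac{1}{4949} = \left(- \frac{323}{5}\right) \frac{1}{4949} = - \frac{323}{24745}$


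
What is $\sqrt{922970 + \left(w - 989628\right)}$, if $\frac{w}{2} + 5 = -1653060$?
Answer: $2 i \sqrt{843197} \approx 1836.5 i$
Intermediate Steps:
$w = -3306130$ ($w = -10 + 2 \left(-1653060\right) = -10 - 3306120 = -3306130$)
$\sqrt{922970 + \left(w - 989628\right)} = \sqrt{922970 - 4295758} = \sqrt{-3372788} = 2 i \sqrt{843197}$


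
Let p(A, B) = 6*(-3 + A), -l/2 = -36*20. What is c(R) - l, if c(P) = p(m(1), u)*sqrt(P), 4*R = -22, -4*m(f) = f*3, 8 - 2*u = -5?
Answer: -1440 - 45*I*sqrt(22)/4 ≈ -1440.0 - 52.767*I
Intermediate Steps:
u = 13/2 (u = 4 - 1/2*(-5) = 4 + 5/2 = 13/2 ≈ 6.5000)
l = 1440 (l = -(-72)*20 = -2*(-720) = 1440)
m(f) = -3*f/4 (m(f) = -f*3/4 = -3*f/4)
p(A, B) = -18 + 6*A
R = -11/2 (R = (1/4)*(-22) = -11/2 ≈ -5.5000)
c(P) = -45*sqrt(P)/2 (c(P) = (-18 + 6*(-3/4*1))*sqrt(P) = (-18 + 6*(-3/4))*sqrt(P) = (-18 - 9/2)*sqrt(P) = -45*sqrt(P)/2)
c(R) - l = -45*I*sqrt(22)/4 - 1*1440 = -45*I*sqrt(22)/4 - 1440 = -1440 - 45*I*sqrt(22)/4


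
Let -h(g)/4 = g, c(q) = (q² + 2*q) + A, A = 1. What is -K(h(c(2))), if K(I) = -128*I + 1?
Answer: -4609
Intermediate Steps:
c(q) = 1 + q² + 2*q (c(q) = (q² + 2*q) + 1 = 1 + q² + 2*q)
h(g) = -4*g
K(I) = 1 - 128*I
-K(h(c(2))) = -(1 - (-512)*(1 + 2² + 2*2)) = -(1 - (-512)*(1 + 4 + 4)) = -(1 - (-512)*9) = -(1 - 128*(-36)) = -(1 + 4608) = -1*4609 = -4609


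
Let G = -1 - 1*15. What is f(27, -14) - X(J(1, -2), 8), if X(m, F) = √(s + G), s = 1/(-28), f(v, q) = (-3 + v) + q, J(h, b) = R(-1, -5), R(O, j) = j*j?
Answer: 10 - I*√3143/14 ≈ 10.0 - 4.0045*I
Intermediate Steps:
R(O, j) = j²
J(h, b) = 25 (J(h, b) = (-5)² = 25)
f(v, q) = -3 + q + v
s = -1/28 ≈ -0.035714
G = -16 (G = -1 - 15 = -16)
X(m, F) = I*√3143/14 (X(m, F) = √(-1/28 - 16) = √(-449/28) = I*√3143/14)
f(27, -14) - X(J(1, -2), 8) = (-3 - 14 + 27) - I*√3143/14 = 10 - I*√3143/14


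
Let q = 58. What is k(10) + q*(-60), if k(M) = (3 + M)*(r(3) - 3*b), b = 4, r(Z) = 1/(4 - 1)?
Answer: -10895/3 ≈ -3631.7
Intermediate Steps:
r(Z) = 1/3
k(M) = -35 - 35*M/3 (k(M) = (3 + M)*(1/3 - 3*4) = (3 + M)*(1/3 - 12) = (3 + M)*(-35/3) = -35 - 35*M/3)
k(10) + q*(-60) = (-35 - 35/3*10) + 58*(-60) = (-35 - 350/3) - 3480 = -455/3 - 3480 = -10895/3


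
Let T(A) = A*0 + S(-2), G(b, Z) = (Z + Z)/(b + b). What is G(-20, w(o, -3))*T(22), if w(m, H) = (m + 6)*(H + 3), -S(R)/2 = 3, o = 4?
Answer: 0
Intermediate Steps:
S(R) = -6 (S(R) = -2*3 = -6)
w(m, H) = (3 + H)*(6 + m) (w(m, H) = (6 + m)*(3 + H) = (3 + H)*(6 + m))
G(b, Z) = Z/b (G(b, Z) = (2*Z)/((2*b)) = (2*Z)*(1/(2*b)) = Z/b)
T(A) = -6 (T(A) = A*0 - 6 = 0 - 6 = -6)
G(-20, w(o, -3))*T(22) = ((18 + 3*4 + 6*(-3) - 3*4)/(-20))*(-6) = ((18 + 12 - 18 - 12)*(-1/20))*(-6) = (0*(-1/20))*(-6) = 0*(-6) = 0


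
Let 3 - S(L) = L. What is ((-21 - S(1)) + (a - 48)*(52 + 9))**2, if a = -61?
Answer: 44515584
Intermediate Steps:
S(L) = 3 - L
((-21 - S(1)) + (a - 48)*(52 + 9))**2 = ((-21 - (3 - 1*1)) + (-61 - 48)*(52 + 9))**2 = ((-21 - (3 - 1)) - 109*61)**2 = ((-21 - 1*2) - 6649)**2 = ((-21 - 2) - 6649)**2 = (-23 - 6649)**2 = (-6672)**2 = 44515584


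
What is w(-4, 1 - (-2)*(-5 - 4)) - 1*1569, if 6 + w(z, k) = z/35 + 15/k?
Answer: -937718/595 ≈ -1576.0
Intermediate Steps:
w(z, k) = -6 + 15/k + z/35 (w(z, k) = -6 + (z/35 + 15/k) = -6 + (15/k + z/35) = -6 + 15/k + z/35)
w(-4, 1 - (-2)*(-5 - 4)) - 1*1569 = (-6 + 15/(1 - (-2)*(-5 - 4)) + (1/35)*(-4)) - 1*1569 = (-6 + 15/(1 - (-2)*(-9)) - 4/35) - 1569 = (-6 + 15/(1 - 2*9) - 4/35) - 1569 = (-6 + 15/(1 - 18) - 4/35) - 1569 = (-6 + 15/(-17) - 4/35) - 1569 = (-6 + 15*(-1/17) - 4/35) - 1569 = (-6 - 15/17 - 4/35) - 1569 = -4163/595 - 1569 = -937718/595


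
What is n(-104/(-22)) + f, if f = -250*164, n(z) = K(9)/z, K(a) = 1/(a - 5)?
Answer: -8527989/208 ≈ -41000.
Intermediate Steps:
K(a) = 1/(-5 + a)
n(z) = 1/(4*z) (n(z) = 1/((-5 + 9)*z) = 1/(4*z))
f = -41000
n(-104/(-22)) + f = 1/(4*((-104/(-22)))) - 41000 = 1/(4*((-104*(-1/22)))) - 41000 = 1/(4*(52/11)) - 41000 = (¼)*(11/52) - 41000 = 11/208 - 41000 = -8527989/208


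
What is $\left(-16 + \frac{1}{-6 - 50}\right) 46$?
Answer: $- \frac{20631}{28} \approx -736.82$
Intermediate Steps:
$\left(-16 + \frac{1}{-6 - 50}\right) 46 = \left(-16 + \frac{1}{-56}\right) 46 = \left(-16 - \frac{1}{56}\right) 46 = \left(- \frac{897}{56}\right) 46 = - \frac{20631}{28}$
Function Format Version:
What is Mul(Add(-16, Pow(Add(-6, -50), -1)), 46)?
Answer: Rational(-20631, 28) ≈ -736.82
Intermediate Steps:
Mul(Add(-16, Pow(Add(-6, -50), -1)), 46) = Mul(Add(-16, Pow(-56, -1)), 46) = Mul(Add(-16, Rational(-1, 56)), 46) = Mul(Rational(-897, 56), 46) = Rational(-20631, 28)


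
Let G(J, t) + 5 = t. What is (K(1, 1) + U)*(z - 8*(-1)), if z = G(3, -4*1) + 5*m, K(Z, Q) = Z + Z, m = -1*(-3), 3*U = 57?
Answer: 294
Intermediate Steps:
U = 19 (U = (1/3)*57 = 19)
G(J, t) = -5 + t
m = 3
K(Z, Q) = 2*Z
z = 6 (z = (-5 - 4*1) + 5*3 = (-5 - 4) + 15 = -9 + 15 = 6)
(K(1, 1) + U)*(z - 8*(-1)) = (2*1 + 19)*(6 - 8*(-1)) = (2 + 19)*(6 + 8) = 21*14 = 294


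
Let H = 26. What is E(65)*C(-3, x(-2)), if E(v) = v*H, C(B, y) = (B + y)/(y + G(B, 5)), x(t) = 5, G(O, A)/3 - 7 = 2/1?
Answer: 845/8 ≈ 105.63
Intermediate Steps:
G(O, A) = 27 (G(O, A) = 21 + 3*(2/1) = 21 + 3*(2*1) = 21 + 3*2 = 21 + 6 = 27)
C(B, y) = (B + y)/(27 + y) (C(B, y) = (B + y)/(y + 27) = (B + y)/(27 + y))
E(v) = 26*v (E(v) = v*26 = 26*v)
E(65)*C(-3, x(-2)) = (26*65)*((-3 + 5)/(27 + 5)) = 1690*(2/32) = 1690*((1/32)*2) = 1690*(1/16) = 845/8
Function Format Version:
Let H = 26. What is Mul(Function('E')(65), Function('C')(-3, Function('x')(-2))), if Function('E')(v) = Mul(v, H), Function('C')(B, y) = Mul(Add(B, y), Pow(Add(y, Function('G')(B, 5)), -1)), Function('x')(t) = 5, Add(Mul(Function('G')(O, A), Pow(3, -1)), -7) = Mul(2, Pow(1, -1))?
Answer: Rational(845, 8) ≈ 105.63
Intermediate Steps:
Function('G')(O, A) = 27 (Function('G')(O, A) = Add(21, Mul(3, Mul(2, Pow(1, -1)))) = Add(21, Mul(3, Mul(2, 1))) = Add(21, Mul(3, 2)) = Add(21, 6) = 27)
Function('C')(B, y) = Mul(Pow(Add(27, y), -1), Add(B, y)) (Function('C')(B, y) = Mul(Add(B, y), Pow(Add(y, 27), -1)) = Mul(Add(B, y), Pow(Add(27, y), -1)) = Mul(Pow(Add(27, y), -1), Add(B, y)))
Function('E')(v) = Mul(26, v) (Function('E')(v) = Mul(v, 26) = Mul(26, v))
Mul(Function('E')(65), Function('C')(-3, Function('x')(-2))) = Mul(Mul(26, 65), Mul(Pow(Add(27, 5), -1), Add(-3, 5))) = Mul(1690, Mul(Pow(32, -1), 2)) = Mul(1690, Mul(Rational(1, 32), 2)) = Mul(1690, Rational(1, 16)) = Rational(845, 8)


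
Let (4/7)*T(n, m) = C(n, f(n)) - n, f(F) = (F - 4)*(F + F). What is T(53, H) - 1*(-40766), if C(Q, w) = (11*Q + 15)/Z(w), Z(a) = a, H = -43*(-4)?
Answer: 30179701/742 ≈ 40673.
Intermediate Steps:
H = 172
f(F) = 2*F*(-4 + F) (f(F) = (-4 + F)*(2*F) = 2*F*(-4 + F))
C(Q, w) = (15 + 11*Q)/w (C(Q, w) = (11*Q + 15)/w = (15 + 11*Q)/w)
T(n, m) = -7*n/4 + 7*(15 + 11*n)/(8*n*(-4 + n)) (T(n, m) = 7*((15 + 11*n)/((2*n*(-4 + n))) - n)/4 = 7*((1/(2*n*(-4 + n)))*(15 + 11*n) - n)/4 = 7*((15 + 11*n)/(2*n*(-4 + n)) - n)/4 = 7*(-n + (15 + 11*n)/(2*n*(-4 + n)))/4 = -7*n/4 + 7*(15 + 11*n)/(8*n*(-4 + n)))
T(53, H) - 1*(-40766) = (7/8)*(15 + 11*53 + 2*53**2*(4 - 1*53))/(53*(-4 + 53)) - 1*(-40766) = (7/8)*(1/53)*(15 + 583 + 2*2809*(4 - 53))/49 + 40766 = (7/8)*(1/53)*(1/49)*(15 + 583 + 2*2809*(-49)) + 40766 = (7/8)*(1/53)*(1/49)*(15 + 583 - 275282) + 40766 = (7/8)*(1/53)*(1/49)*(-274684) + 40766 = -68671/742 + 40766 = 30179701/742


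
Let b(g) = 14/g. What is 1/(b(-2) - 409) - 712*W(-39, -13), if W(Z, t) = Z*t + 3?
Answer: -151057921/416 ≈ -3.6312e+5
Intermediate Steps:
W(Z, t) = 3 + Z*t
1/(b(-2) - 409) - 712*W(-39, -13) = 1/(14/(-2) - 409) - 712*(3 - 39*(-13)) = 1/(14*(-½) - 409) - 712*(3 + 507) = 1/(-7 - 409) - 712*510 = 1/(-416) - 363120 = -1/416 - 363120 = -151057921/416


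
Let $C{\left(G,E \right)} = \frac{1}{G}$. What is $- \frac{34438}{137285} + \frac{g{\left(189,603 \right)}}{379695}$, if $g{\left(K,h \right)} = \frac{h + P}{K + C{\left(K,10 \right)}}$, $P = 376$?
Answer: $- \frac{31138213230479}{124137350913010} \approx -0.25084$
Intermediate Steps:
$g{\left(K,h \right)} = \frac{376 + h}{K + \frac{1}{K}}$ ($g{\left(K,h \right)} = \frac{h + 376}{K + \frac{1}{K}} = \frac{376 + h}{K + \frac{1}{K}}$)
$- \frac{34438}{137285} + \frac{g{\left(189,603 \right)}}{379695} = - \frac{34438}{137285} + \frac{189 \frac{1}{1 + 189^{2}} \left(376 + 603\right)}{379695} = \left(-34438\right) \frac{1}{137285} + 189 \frac{1}{1 + 35721} \cdot 979 \cdot \frac{1}{379695} = - \frac{34438}{137285} + 189 \cdot \frac{1}{35722} \cdot 979 \cdot \frac{1}{379695} = - \frac{34438}{137285} + \frac{185031}{35722} \cdot \frac{1}{379695} = - \frac{34438}{137285} + \frac{61677}{4521154930} = - \frac{31138213230479}{124137350913010}$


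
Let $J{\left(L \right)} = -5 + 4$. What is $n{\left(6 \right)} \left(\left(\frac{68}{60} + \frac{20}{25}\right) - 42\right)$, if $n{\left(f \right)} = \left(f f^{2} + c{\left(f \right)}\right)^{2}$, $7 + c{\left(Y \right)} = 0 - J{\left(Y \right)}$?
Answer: $-1766940$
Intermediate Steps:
$J{\left(L \right)} = -1$
$c{\left(Y \right)} = -6$ ($c{\left(Y \right)} = -7 + \left(0 - -1\right) = -7 + \left(0 + 1\right) = -7 + 1 = -6$)
$n{\left(f \right)} = \left(-6 + f^{3}\right)^{2}$ ($n{\left(f \right)} = \left(f f^{2} - 6\right)^{2} = \left(f^{3} - 6\right)^{2} = \left(-6 + f^{3}\right)^{2}$)
$n{\left(6 \right)} \left(\left(\frac{68}{60} + \frac{20}{25}\right) - 42\right) = \left(-6 + 6^{3}\right)^{2} \left(\left(\frac{68}{60} + \frac{20}{25}\right) - 42\right) = \left(-6 + 216\right)^{2} \left(\left(68 \cdot \frac{1}{60} + 20 \cdot \frac{1}{25}\right) - 42\right) = 210^{2} \left(\left(\frac{17}{15} + \frac{4}{5}\right) - 42\right) = 44100 \left(\frac{29}{15} - 42\right) = 44100 \left(- \frac{601}{15}\right) = -1766940$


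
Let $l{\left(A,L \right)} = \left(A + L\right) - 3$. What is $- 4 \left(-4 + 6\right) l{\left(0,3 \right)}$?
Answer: $0$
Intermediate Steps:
$l{\left(A,L \right)} = -3 + A + L$
$- 4 \left(-4 + 6\right) l{\left(0,3 \right)} = - 4 \left(-4 + 6\right) \left(-3 + 0 + 3\right) = \left(-4\right) 2 \cdot 0 = \left(-8\right) 0 = 0$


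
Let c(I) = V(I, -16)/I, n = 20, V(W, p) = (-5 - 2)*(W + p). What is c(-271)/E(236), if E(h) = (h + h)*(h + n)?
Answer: -2009/32745472 ≈ -6.1352e-5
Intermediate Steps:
V(W, p) = -7*W - 7*p (V(W, p) = -7*(W + p) = -7*W - 7*p)
E(h) = 2*h*(20 + h) (E(h) = (h + h)*(h + 20) = (2*h)*(20 + h) = 2*h*(20 + h))
c(I) = (112 - 7*I)/I (c(I) = (-7*I - 7*(-16))/I = (-7*I + 112)/I = (112 - 7*I)/I)
c(-271)/E(236) = (-7 + 112/(-271))/((2*236*(20 + 236))) = (-7 + 112*(-1/271))/((2*236*256)) = (-7 - 112/271)/120832 = -2009/271*1/120832 = -2009/32745472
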